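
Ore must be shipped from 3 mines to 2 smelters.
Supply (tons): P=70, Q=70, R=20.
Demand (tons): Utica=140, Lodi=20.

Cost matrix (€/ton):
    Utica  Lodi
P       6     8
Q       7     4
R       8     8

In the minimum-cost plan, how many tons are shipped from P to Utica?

The minimum-cost plan:
  P→Utica: 70 × €6 = €420
  Q→Utica: 50 × €7 = €350
  Q→Lodi: 20 × €4 = €80
  R→Utica: 20 × €8 = €160
Total cost = €1010.
So P→Utica carries 70 tons.

70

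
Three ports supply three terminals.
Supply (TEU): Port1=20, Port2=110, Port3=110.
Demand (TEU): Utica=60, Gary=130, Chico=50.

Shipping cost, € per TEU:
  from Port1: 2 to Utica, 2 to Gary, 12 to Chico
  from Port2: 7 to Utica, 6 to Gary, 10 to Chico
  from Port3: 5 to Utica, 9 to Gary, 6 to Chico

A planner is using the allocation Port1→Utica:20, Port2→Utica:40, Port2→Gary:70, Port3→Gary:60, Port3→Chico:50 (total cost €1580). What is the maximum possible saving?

280

Current plan cost = 20·2 + 40·7 + 70·6 + 60·9 + 50·6 = €1580.
Optimal plan:
  Port1 to Gary: 20 × €2 = €40
  Port2 to Gary: 110 × €6 = €660
  Port3 to Utica: 60 × €5 = €300
  Port3 to Chico: 50 × €6 = €300
Optimal cost = €1300.
Saving = 1580 − 1300 = €280.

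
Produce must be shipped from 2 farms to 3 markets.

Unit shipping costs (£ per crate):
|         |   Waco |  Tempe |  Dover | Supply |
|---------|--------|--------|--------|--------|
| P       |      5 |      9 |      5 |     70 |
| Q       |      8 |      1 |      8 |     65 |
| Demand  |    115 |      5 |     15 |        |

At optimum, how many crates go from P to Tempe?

Solving gives:
  P to Waco: 55 × £5 = £275
  P to Dover: 15 × £5 = £75
  Q to Waco: 60 × £8 = £480
  Q to Tempe: 5 × £1 = £5
Total cost = £835.
The route P→Tempe is not used.

0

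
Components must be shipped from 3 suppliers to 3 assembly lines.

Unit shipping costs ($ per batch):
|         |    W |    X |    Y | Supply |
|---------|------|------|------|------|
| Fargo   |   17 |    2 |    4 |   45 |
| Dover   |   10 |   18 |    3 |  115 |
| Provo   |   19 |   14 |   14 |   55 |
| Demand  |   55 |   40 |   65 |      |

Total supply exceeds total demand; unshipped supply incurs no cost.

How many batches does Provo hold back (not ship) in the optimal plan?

Minimum-cost shipments:
  Fargo->X: 40 batches
  Fargo->Y: 5 batches
  Dover->W: 55 batches
  Dover->Y: 60 batches
Total cost = $830.
Provo ships 0 of its 55, leaving 55.

55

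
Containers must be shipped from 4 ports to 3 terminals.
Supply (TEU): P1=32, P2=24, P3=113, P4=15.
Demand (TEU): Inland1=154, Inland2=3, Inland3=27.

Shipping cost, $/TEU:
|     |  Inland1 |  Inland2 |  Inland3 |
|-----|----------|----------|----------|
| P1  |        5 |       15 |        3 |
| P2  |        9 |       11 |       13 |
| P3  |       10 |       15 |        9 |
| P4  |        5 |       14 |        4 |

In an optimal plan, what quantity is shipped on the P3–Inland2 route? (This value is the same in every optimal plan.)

The minimum-cost plan:
  P1–Inland1: 5 × $5 = $25
  P1–Inland3: 27 × $3 = $81
  P2–Inland1: 21 × $9 = $189
  P2–Inland2: 3 × $11 = $33
  P3–Inland1: 113 × $10 = $1130
  P4–Inland1: 15 × $5 = $75
Total cost = $1533.
The route P3→Inland2 is not used.

0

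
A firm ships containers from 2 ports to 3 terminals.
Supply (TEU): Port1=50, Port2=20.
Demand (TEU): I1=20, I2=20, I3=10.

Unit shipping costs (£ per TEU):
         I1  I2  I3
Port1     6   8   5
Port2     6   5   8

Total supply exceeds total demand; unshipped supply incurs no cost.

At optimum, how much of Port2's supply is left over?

0

An optimal plan:
  Port1 to I1: 20 × £6 = £120
  Port1 to I3: 10 × £5 = £50
  Port2 to I2: 20 × £5 = £100
Total cost = £270.
Port2 ships 20 of its 20, leaving 0.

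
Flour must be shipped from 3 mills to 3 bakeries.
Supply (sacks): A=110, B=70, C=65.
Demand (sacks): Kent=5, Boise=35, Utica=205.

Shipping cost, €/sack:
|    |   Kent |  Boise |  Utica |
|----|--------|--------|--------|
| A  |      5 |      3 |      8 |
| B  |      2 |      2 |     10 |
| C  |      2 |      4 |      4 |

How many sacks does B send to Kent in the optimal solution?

5

Solving gives:
  A to Utica: 110 × €8 = €880
  B to Kent: 5 × €2 = €10
  B to Boise: 35 × €2 = €70
  B to Utica: 30 × €10 = €300
  C to Utica: 65 × €4 = €260
Total cost = €1520.
So B→Kent carries 5 sacks.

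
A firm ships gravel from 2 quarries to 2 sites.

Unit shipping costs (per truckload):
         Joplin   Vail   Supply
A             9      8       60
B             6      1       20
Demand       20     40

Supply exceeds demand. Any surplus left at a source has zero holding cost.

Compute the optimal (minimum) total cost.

360

A cheapest plan:
  A–Joplin: 20 × 9 = 180
  A–Vail: 20 × 8 = 160
  B–Vail: 20 × 1 = 20
Total = 180 + 160 + 20 = 360.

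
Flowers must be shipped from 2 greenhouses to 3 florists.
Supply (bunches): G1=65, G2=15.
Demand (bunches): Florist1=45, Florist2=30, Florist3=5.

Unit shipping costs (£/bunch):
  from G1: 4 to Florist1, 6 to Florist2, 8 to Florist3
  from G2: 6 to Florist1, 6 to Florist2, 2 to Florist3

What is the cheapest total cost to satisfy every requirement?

370

An optimal shipping plan:
  G1→Florist1: 45 bunches
  G1→Florist2: 20 bunches
  G2→Florist2: 10 bunches
  G2→Florist3: 5 bunches
Total cost = £370.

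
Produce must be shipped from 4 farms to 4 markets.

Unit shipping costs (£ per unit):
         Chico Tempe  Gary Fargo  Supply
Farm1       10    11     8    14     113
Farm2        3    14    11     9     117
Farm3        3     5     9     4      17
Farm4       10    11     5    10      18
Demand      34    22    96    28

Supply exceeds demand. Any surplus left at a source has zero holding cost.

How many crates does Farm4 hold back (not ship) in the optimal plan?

An optimal plan:
  Farm1–Tempe: 5 crates
  Farm1–Gary: 78 crates
  Farm2–Chico: 34 crates
  Farm2–Fargo: 28 crates
  Farm3–Tempe: 17 crates
  Farm4–Gary: 18 crates
Total cost = £1208.
Farm4 ships 18 of its 18, leaving 0.

0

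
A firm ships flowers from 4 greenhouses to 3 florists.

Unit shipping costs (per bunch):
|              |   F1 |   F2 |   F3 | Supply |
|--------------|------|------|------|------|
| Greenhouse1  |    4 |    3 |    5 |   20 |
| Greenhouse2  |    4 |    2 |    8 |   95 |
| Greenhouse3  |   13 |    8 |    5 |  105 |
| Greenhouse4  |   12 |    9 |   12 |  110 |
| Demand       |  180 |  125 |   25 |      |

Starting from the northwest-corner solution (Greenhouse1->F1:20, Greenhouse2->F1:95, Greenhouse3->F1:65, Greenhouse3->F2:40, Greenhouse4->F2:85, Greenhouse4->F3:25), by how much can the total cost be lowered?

280

Current plan cost = 20·4 + 95·4 + 65·13 + 40·8 + 85·9 + 25·12 = 2690.
Optimal plan:
  Greenhouse1→F1: 20 bunches
  Greenhouse2→F1: 95 bunches
  Greenhouse3→F2: 80 bunches
  Greenhouse3→F3: 25 bunches
  Greenhouse4→F1: 65 bunches
  Greenhouse4→F2: 45 bunches
Optimal cost = 2410.
Saving = 2690 − 2410 = 280.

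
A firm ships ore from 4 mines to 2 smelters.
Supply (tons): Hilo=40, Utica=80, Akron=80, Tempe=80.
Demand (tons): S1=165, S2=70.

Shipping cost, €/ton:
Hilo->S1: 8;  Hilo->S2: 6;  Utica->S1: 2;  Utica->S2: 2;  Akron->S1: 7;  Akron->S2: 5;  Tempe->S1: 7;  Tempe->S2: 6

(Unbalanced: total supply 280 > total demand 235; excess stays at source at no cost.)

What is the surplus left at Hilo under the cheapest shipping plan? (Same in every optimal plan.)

40

Minimum-cost shipments:
  Utica–S1: 80 tons
  Akron–S1: 10 tons
  Akron–S2: 70 tons
  Tempe–S1: 75 tons
Total cost = €1105.
Hilo ships 0 of its 40, leaving 40.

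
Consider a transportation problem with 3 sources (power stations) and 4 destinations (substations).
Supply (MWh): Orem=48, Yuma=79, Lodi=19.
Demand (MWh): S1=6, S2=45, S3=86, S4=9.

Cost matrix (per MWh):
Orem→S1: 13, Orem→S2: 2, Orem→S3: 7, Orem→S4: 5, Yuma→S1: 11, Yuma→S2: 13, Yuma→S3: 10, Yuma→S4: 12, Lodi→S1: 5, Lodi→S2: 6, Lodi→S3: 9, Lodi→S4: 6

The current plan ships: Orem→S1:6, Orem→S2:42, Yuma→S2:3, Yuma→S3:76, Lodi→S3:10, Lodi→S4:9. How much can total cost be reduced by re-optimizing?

Current plan cost = 6·13 + 42·2 + 3·13 + 76·10 + 10·9 + 9·6 = 1105.
Optimal plan:
  Orem–S2: 45 MWh
  Orem–S3: 3 MWh
  Yuma–S3: 79 MWh
  Lodi–S1: 6 MWh
  Lodi–S3: 4 MWh
  Lodi–S4: 9 MWh
Optimal cost = 1021.
Saving = 1105 − 1021 = 84.

84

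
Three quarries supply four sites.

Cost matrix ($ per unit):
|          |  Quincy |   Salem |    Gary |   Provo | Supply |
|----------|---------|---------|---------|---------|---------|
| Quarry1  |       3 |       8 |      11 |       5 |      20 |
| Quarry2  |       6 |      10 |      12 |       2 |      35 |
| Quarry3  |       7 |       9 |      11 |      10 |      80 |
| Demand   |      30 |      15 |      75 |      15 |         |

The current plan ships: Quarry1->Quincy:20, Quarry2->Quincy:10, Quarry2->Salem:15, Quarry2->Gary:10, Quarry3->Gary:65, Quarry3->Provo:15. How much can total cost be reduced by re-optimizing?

Current plan cost = 20·3 + 10·6 + 15·10 + 10·12 + 65·11 + 15·10 = $1255.
Optimal plan:
  Quarry1–Quincy: 20 × $3 = $60
  Quarry2–Quincy: 10 × $6 = $60
  Quarry2–Salem: 10 × $10 = $100
  Quarry2–Provo: 15 × $2 = $30
  Quarry3–Salem: 5 × $9 = $45
  Quarry3–Gary: 75 × $11 = $825
Optimal cost = $1120.
Saving = 1255 − 1120 = $135.

135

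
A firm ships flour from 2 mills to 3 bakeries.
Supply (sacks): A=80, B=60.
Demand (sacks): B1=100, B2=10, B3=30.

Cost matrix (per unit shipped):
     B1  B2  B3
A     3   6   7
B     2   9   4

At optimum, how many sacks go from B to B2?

0

Solving gives:
  A to B1: 70 sacks
  A to B2: 10 sacks
  B to B1: 30 sacks
  B to B3: 30 sacks
Total cost = 450.
The route B→B2 is not used.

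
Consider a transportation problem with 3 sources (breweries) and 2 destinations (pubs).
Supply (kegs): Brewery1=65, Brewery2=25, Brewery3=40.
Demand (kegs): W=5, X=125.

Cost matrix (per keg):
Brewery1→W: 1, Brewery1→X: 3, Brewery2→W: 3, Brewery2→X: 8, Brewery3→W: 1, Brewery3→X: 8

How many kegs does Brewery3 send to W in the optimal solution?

5

The minimum-cost plan:
  Brewery1->X: 65 × 3 = 195
  Brewery2->X: 25 × 8 = 200
  Brewery3->W: 5 × 1 = 5
  Brewery3->X: 35 × 8 = 280
Total cost = 680.
So Brewery3→W carries 5 kegs.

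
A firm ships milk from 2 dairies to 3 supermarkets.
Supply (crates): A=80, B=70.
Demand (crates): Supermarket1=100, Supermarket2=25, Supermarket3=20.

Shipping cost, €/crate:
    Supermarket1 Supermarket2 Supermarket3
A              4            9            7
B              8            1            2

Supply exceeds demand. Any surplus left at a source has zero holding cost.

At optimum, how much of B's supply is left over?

5

An optimal plan:
  A to Supermarket1: 80 × €4 = €320
  B to Supermarket1: 20 × €8 = €160
  B to Supermarket2: 25 × €1 = €25
  B to Supermarket3: 20 × €2 = €40
Total cost = €545.
B ships 65 of its 70, leaving 5.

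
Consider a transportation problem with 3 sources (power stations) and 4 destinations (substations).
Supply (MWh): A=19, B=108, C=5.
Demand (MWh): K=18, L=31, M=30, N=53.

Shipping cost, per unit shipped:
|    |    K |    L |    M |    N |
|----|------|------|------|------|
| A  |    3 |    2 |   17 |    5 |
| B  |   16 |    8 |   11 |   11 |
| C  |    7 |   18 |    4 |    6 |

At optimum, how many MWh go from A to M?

Optimal shipments:
  A to K: 18 × 3 = 54
  A to L: 1 × 2 = 2
  B to L: 30 × 8 = 240
  B to M: 25 × 11 = 275
  B to N: 53 × 11 = 583
  C to M: 5 × 4 = 20
Total cost = 1174.
The route A→M is not used.

0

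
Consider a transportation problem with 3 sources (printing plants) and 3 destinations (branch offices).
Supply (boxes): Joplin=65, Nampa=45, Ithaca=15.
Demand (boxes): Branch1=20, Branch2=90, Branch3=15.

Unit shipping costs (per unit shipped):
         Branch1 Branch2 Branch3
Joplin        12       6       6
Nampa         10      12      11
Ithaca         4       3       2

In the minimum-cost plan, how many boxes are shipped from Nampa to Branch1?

The minimum-cost plan:
  Joplin->Branch2: 65 × 6 = 390
  Nampa->Branch1: 20 × 10 = 200
  Nampa->Branch2: 25 × 12 = 300
  Ithaca->Branch3: 15 × 2 = 30
Total cost = 920.
So Nampa→Branch1 carries 20 boxes.

20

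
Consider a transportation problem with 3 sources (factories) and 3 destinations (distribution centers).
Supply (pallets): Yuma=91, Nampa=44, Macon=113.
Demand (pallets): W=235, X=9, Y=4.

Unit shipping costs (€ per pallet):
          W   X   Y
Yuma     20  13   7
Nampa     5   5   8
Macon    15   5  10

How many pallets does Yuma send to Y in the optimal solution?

4

The minimum-cost plan:
  Yuma→W: 87 pallets
  Yuma→Y: 4 pallets
  Nampa→W: 44 pallets
  Macon→W: 104 pallets
  Macon→X: 9 pallets
Total cost = €3593.
So Yuma→Y carries 4 pallets.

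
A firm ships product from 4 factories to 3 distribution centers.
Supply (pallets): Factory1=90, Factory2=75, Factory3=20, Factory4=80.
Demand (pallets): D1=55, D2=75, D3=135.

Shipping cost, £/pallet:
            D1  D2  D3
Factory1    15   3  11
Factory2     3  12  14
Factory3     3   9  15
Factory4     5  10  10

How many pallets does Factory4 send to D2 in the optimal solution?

The minimum-cost plan:
  Factory1–D2: 75 × £3 = £225
  Factory1–D3: 15 × £11 = £165
  Factory2–D1: 35 × £3 = £105
  Factory2–D3: 40 × £14 = £560
  Factory3–D1: 20 × £3 = £60
  Factory4–D3: 80 × £10 = £800
Total cost = £1915.
The route Factory4→D2 is not used.

0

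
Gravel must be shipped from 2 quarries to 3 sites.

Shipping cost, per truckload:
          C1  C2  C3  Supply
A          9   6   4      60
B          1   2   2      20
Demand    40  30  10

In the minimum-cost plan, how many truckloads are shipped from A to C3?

Optimal shipments:
  A->C1: 20 truckloads
  A->C2: 30 truckloads
  A->C3: 10 truckloads
  B->C1: 20 truckloads
Total cost = 420.
So A→C3 carries 10 truckloads.

10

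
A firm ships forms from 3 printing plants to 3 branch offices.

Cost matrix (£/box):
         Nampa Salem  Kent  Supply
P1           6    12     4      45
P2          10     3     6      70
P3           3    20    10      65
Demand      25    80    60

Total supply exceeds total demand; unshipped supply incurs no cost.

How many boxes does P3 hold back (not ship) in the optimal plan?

An optimal plan:
  P1 to Salem: 10 × £12 = £120
  P1 to Kent: 35 × £4 = £140
  P2 to Salem: 70 × £3 = £210
  P3 to Nampa: 25 × £3 = £75
  P3 to Kent: 25 × £10 = £250
Total cost = £795.
P3 ships 50 of its 65, leaving 15.

15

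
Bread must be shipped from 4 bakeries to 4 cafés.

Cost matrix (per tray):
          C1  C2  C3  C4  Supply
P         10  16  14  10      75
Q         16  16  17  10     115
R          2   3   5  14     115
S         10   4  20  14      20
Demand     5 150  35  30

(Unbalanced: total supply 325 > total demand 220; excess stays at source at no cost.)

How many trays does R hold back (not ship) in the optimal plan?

0

Minimum-cost shipments:
  P to C1: 5 × 10 = 50
  P to C3: 35 × 14 = 490
  P to C4: 30 × 10 = 300
  Q to C2: 15 × 16 = 240
  R to C2: 115 × 3 = 345
  S to C2: 20 × 4 = 80
Total cost = 1505.
R ships 115 of its 115, leaving 0.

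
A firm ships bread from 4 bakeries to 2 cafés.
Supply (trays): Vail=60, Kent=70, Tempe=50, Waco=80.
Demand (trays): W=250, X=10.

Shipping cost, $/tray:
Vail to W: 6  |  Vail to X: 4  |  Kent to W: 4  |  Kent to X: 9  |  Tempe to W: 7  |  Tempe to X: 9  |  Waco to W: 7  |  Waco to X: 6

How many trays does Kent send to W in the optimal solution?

70

The minimum-cost plan:
  Vail->W: 50 trays
  Vail->X: 10 trays
  Kent->W: 70 trays
  Tempe->W: 50 trays
  Waco->W: 80 trays
Total cost = $1530.
So Kent→W carries 70 trays.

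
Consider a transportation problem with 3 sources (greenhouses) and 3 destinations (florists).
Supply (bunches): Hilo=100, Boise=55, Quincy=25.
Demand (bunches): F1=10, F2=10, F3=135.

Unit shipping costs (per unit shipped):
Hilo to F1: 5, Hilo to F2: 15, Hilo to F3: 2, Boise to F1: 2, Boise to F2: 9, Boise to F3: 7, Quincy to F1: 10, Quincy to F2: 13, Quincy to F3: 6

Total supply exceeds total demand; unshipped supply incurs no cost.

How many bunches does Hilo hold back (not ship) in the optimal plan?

Minimum-cost shipments:
  Hilo->F3: 100 bunches
  Boise->F1: 10 bunches
  Boise->F2: 10 bunches
  Boise->F3: 10 bunches
  Quincy->F3: 25 bunches
Total cost = 530.
Hilo ships 100 of its 100, leaving 0.

0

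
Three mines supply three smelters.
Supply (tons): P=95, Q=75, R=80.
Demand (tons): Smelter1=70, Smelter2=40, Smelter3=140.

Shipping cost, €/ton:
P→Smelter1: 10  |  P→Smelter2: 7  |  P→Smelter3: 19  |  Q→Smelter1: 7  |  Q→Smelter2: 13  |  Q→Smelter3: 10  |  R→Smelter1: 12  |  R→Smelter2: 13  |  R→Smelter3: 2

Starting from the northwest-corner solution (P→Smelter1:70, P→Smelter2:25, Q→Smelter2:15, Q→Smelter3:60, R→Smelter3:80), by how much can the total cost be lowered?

135

Current plan cost = 70·10 + 25·7 + 15·13 + 60·10 + 80·2 = €1830.
Optimal plan:
  P to Smelter1: 55 × €10 = €550
  P to Smelter2: 40 × €7 = €280
  Q to Smelter1: 15 × €7 = €105
  Q to Smelter3: 60 × €10 = €600
  R to Smelter3: 80 × €2 = €160
Optimal cost = €1695.
Saving = 1830 − 1695 = €135.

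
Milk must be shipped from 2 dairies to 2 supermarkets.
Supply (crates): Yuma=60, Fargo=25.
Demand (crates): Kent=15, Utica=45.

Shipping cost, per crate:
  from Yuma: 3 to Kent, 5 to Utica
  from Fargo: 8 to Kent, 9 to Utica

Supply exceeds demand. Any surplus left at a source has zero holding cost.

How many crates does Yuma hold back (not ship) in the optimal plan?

Minimum-cost shipments:
  Yuma–Kent: 15 × 3 = 45
  Yuma–Utica: 45 × 5 = 225
Total cost = 270.
Yuma ships 60 of its 60, leaving 0.

0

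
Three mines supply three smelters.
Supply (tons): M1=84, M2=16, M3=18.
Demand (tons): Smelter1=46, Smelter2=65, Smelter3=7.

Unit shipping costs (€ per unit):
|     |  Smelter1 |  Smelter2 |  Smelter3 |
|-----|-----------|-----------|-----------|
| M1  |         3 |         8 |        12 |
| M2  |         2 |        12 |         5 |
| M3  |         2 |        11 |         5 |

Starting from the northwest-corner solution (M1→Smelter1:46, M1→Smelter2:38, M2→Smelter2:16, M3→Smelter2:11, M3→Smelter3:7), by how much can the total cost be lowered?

124

Current plan cost = 46·3 + 38·8 + 16·12 + 11·11 + 7·5 = €790.
Optimal plan:
  M1 to Smelter1: 19 × €3 = €57
  M1 to Smelter2: 65 × €8 = €520
  M2 to Smelter1: 9 × €2 = €18
  M2 to Smelter3: 7 × €5 = €35
  M3 to Smelter1: 18 × €2 = €36
Optimal cost = €666.
Saving = 790 − 666 = €124.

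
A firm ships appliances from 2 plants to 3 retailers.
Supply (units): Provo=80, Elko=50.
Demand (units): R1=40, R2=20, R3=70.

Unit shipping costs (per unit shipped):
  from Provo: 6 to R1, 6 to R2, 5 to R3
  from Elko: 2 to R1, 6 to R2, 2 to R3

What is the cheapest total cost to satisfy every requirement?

520

A cheapest plan:
  Provo->R2: 20 × 6 = 120
  Provo->R3: 60 × 5 = 300
  Elko->R1: 40 × 2 = 80
  Elko->R3: 10 × 2 = 20
Total = 120 + 300 + 80 + 20 = 520.
(Supply check: Provo ships 80; Elko ships 50.)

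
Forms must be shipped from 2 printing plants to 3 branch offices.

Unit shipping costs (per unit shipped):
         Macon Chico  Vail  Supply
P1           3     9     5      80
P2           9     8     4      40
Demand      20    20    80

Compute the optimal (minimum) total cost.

Optimal allocation:
  P1–Macon: 20 × 3 = 60
  P1–Chico: 20 × 9 = 180
  P1–Vail: 40 × 5 = 200
  P2–Vail: 40 × 4 = 160
Total = 60 + 180 + 200 + 160 = 600.

600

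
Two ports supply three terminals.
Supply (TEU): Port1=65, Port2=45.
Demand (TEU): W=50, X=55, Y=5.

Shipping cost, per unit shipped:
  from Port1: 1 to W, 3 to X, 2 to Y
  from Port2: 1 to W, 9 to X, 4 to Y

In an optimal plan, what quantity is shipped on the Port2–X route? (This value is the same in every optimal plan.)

0

Optimal shipments:
  Port1→W: 5 × 1 = 5
  Port1→X: 55 × 3 = 165
  Port1→Y: 5 × 2 = 10
  Port2→W: 45 × 1 = 45
Total cost = 225.
The route Port2→X is not used.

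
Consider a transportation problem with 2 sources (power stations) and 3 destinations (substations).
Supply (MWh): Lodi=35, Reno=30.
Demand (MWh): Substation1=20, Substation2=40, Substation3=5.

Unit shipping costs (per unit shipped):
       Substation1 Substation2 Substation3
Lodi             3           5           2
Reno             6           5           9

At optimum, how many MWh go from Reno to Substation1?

0

Solving gives:
  Lodi→Substation1: 20 × 3 = 60
  Lodi→Substation2: 10 × 5 = 50
  Lodi→Substation3: 5 × 2 = 10
  Reno→Substation2: 30 × 5 = 150
Total cost = 270.
The route Reno→Substation1 is not used.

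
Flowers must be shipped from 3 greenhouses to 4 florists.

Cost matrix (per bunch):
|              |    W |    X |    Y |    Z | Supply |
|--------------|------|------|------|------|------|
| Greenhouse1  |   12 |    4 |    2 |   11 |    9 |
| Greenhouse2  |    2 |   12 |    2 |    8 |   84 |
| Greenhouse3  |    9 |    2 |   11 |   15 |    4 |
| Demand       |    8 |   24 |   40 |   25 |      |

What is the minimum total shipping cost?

472

Optimal allocation:
  Greenhouse1→X: 9 × 4 = 36
  Greenhouse2→W: 8 × 2 = 16
  Greenhouse2→X: 11 × 12 = 132
  Greenhouse2→Y: 40 × 2 = 80
  Greenhouse2→Z: 25 × 8 = 200
  Greenhouse3→X: 4 × 2 = 8
Total = 36 + 16 + 132 + 80 + 200 + 8 = 472.
(Supply check: Greenhouse1 ships 9; Greenhouse2 ships 84; Greenhouse3 ships 4.)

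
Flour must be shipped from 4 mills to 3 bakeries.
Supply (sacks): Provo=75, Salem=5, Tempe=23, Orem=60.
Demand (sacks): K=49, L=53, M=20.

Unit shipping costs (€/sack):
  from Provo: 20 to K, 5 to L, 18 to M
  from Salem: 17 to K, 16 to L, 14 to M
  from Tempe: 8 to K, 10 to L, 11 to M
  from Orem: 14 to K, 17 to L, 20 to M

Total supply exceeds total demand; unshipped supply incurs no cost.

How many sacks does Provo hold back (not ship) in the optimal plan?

Minimum-cost shipments:
  Provo–L: 53 × €5 = €265
  Salem–M: 5 × €14 = €70
  Tempe–K: 8 × €8 = €64
  Tempe–M: 15 × €11 = €165
  Orem–K: 41 × €14 = €574
Total cost = €1138.
Provo ships 53 of its 75, leaving 22.

22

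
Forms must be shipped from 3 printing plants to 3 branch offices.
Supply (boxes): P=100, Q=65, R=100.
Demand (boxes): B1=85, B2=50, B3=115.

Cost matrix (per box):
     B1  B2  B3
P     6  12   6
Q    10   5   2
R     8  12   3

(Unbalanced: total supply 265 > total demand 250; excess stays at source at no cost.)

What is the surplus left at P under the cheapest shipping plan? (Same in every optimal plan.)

An optimal plan:
  P->B1: 85 × 6 = 510
  Q->B2: 50 × 5 = 250
  Q->B3: 15 × 2 = 30
  R->B3: 100 × 3 = 300
Total cost = 1090.
P ships 85 of its 100, leaving 15.

15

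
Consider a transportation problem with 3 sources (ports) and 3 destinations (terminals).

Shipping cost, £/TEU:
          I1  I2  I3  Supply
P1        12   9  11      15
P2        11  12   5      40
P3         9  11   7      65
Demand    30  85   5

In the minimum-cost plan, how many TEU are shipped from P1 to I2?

Optimal shipments:
  P1 to I2: 15 × £9 = £135
  P2 to I2: 35 × £12 = £420
  P2 to I3: 5 × £5 = £25
  P3 to I1: 30 × £9 = £270
  P3 to I2: 35 × £11 = £385
Total cost = £1235.
So P1→I2 carries 15 TEU.

15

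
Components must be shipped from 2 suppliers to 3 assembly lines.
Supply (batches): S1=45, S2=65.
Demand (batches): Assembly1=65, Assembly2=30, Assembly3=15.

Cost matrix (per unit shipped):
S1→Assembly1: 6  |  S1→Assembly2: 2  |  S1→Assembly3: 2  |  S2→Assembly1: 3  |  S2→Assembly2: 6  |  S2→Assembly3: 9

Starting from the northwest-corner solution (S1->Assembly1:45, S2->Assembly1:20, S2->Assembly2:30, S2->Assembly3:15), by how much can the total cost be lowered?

Current plan cost = 45·6 + 20·3 + 30·6 + 15·9 = 645.
Optimal plan:
  S1 to Assembly2: 30 × 2 = 60
  S1 to Assembly3: 15 × 2 = 30
  S2 to Assembly1: 65 × 3 = 195
Optimal cost = 285.
Saving = 645 − 285 = 360.

360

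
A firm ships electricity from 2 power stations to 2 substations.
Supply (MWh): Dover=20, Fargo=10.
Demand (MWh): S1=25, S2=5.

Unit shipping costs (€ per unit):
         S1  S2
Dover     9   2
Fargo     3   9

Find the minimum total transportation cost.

175

Optimal allocation:
  Dover to S1: 15 × €9 = €135
  Dover to S2: 5 × €2 = €10
  Fargo to S1: 10 × €3 = €30
Total = 135 + 10 + 30 = €175.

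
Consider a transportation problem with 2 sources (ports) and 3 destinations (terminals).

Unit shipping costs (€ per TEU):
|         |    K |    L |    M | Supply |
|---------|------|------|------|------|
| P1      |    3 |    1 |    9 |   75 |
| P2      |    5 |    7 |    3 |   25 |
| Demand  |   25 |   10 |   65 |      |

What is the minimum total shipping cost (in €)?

One minimum-cost allocation:
  P1 to K: 25 × €3 = €75
  P1 to L: 10 × €1 = €10
  P1 to M: 40 × €9 = €360
  P2 to M: 25 × €3 = €75
Total = 75 + 10 + 360 + 75 = €520.

520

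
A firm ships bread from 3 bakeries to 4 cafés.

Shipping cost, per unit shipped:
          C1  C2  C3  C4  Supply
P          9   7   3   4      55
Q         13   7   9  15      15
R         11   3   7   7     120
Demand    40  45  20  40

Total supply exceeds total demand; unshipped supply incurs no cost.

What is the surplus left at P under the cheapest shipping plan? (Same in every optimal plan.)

0

Minimum-cost shipments:
  P→C3: 20 × 3 = 60
  P→C4: 35 × 4 = 140
  R→C1: 40 × 11 = 440
  R→C2: 45 × 3 = 135
  R→C4: 5 × 7 = 35
Total cost = 810.
P ships 55 of its 55, leaving 0.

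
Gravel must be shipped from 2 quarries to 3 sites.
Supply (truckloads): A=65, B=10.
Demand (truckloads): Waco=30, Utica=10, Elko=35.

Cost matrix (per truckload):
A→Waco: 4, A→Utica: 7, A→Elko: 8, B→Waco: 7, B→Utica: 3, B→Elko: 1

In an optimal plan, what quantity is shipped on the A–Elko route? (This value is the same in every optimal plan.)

25

Solving gives:
  A→Waco: 30 × 4 = 120
  A→Utica: 10 × 7 = 70
  A→Elko: 25 × 8 = 200
  B→Elko: 10 × 1 = 10
Total cost = 400.
So A→Elko carries 25 truckloads.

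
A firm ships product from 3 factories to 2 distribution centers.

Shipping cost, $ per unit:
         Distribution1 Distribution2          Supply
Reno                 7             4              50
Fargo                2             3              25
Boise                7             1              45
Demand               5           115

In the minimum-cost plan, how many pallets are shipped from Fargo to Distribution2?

The minimum-cost plan:
  Reno→Distribution2: 50 × $4 = $200
  Fargo→Distribution1: 5 × $2 = $10
  Fargo→Distribution2: 20 × $3 = $60
  Boise→Distribution2: 45 × $1 = $45
Total cost = $315.
So Fargo→Distribution2 carries 20 pallets.

20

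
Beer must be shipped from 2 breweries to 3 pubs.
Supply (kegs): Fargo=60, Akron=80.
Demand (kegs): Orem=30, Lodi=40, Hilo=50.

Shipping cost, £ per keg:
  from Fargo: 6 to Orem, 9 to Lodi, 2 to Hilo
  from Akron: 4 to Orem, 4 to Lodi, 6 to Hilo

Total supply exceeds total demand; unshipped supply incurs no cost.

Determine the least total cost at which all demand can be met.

380

Optimal allocation:
  Fargo–Hilo: 50 × £2 = £100
  Akron–Orem: 30 × £4 = £120
  Akron–Lodi: 40 × £4 = £160
Total = 100 + 120 + 160 = £380.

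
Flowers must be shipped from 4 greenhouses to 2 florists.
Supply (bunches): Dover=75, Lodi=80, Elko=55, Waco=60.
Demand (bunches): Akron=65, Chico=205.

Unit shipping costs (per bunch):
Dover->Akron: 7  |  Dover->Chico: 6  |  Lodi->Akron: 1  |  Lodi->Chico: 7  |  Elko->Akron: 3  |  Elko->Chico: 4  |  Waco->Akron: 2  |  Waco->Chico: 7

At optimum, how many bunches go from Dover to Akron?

The minimum-cost plan:
  Dover->Chico: 75 × 6 = 450
  Lodi->Akron: 65 × 1 = 65
  Lodi->Chico: 15 × 7 = 105
  Elko->Chico: 55 × 4 = 220
  Waco->Chico: 60 × 7 = 420
Total cost = 1260.
The route Dover→Akron is not used.

0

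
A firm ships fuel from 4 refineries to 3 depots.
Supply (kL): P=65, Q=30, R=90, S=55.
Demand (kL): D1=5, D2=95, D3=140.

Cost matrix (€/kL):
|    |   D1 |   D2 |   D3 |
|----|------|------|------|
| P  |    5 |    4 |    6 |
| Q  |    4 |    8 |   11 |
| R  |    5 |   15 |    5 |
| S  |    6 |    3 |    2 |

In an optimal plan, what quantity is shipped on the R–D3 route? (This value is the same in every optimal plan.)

Optimal shipments:
  P->D2: 65 × €4 = €260
  Q->D1: 5 × €4 = €20
  Q->D2: 25 × €8 = €200
  R->D3: 90 × €5 = €450
  S->D2: 5 × €3 = €15
  S->D3: 50 × €2 = €100
Total cost = €1045.
So R→D3 carries 90 kL.

90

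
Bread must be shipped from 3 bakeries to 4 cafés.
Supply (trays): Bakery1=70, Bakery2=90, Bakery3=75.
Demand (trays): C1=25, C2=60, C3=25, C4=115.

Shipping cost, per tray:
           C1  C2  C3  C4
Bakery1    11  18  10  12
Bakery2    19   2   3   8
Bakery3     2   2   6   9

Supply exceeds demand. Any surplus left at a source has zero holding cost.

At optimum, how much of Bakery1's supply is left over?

Minimum-cost shipments:
  Bakery1→C4: 60 × 12 = 720
  Bakery2→C2: 10 × 2 = 20
  Bakery2→C3: 25 × 3 = 75
  Bakery2→C4: 55 × 8 = 440
  Bakery3→C1: 25 × 2 = 50
  Bakery3→C2: 50 × 2 = 100
Total cost = 1405.
Bakery1 ships 60 of its 70, leaving 10.

10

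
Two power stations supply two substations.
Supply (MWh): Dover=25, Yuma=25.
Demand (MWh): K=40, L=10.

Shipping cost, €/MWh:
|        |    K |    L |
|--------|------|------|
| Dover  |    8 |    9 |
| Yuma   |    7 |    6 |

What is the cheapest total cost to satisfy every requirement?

365

A cheapest plan:
  Dover–K: 25 MWh
  Yuma–K: 15 MWh
  Yuma–L: 10 MWh
Total cost = €365.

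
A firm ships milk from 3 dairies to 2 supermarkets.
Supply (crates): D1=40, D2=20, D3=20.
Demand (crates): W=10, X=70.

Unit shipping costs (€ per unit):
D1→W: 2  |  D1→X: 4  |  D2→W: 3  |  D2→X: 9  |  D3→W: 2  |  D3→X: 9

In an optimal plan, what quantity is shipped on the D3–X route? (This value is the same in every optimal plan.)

Solving gives:
  D1→X: 40 × €4 = €160
  D2→X: 20 × €9 = €180
  D3→W: 10 × €2 = €20
  D3→X: 10 × €9 = €90
Total cost = €450.
So D3→X carries 10 crates.

10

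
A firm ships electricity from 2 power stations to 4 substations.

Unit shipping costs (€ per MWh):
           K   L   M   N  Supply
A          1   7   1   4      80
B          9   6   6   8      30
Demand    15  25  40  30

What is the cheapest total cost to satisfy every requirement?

345

An optimal shipping plan:
  A→K: 15 × €1 = €15
  A→M: 40 × €1 = €40
  A→N: 25 × €4 = €100
  B→L: 25 × €6 = €150
  B→N: 5 × €8 = €40
Total = 15 + 40 + 100 + 150 + 40 = €345.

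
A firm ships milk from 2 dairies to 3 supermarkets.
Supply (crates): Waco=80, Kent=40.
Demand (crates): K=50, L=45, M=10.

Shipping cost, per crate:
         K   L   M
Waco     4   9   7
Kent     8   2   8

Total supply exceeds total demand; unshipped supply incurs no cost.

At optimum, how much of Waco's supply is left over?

15

An optimal plan:
  Waco→K: 50 × 4 = 200
  Waco→L: 5 × 9 = 45
  Waco→M: 10 × 7 = 70
  Kent→L: 40 × 2 = 80
Total cost = 395.
Waco ships 65 of its 80, leaving 15.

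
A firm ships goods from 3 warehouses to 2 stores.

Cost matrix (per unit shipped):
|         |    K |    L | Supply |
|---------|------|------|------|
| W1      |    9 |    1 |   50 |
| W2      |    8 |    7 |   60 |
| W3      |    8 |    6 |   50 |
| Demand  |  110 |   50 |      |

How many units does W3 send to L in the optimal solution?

0

Solving gives:
  W1→L: 50 × 1 = 50
  W2→K: 60 × 8 = 480
  W3→K: 50 × 8 = 400
Total cost = 930.
The route W3→L is not used.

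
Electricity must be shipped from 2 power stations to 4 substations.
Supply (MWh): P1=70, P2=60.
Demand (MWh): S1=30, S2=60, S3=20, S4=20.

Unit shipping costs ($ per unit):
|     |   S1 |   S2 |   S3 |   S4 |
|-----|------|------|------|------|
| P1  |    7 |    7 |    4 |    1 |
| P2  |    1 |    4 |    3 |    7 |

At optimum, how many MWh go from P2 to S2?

Solving gives:
  P1->S2: 30 MWh
  P1->S3: 20 MWh
  P1->S4: 20 MWh
  P2->S1: 30 MWh
  P2->S2: 30 MWh
Total cost = $460.
So P2→S2 carries 30 MWh.

30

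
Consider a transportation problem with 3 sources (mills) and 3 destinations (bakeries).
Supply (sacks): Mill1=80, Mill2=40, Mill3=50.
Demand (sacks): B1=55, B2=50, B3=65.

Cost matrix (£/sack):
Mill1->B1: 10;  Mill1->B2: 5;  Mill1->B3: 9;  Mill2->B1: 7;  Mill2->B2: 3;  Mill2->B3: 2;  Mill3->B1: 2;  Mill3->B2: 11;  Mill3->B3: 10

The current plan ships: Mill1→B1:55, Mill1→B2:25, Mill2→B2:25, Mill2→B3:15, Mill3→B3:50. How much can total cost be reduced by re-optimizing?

Current plan cost = 55·10 + 25·5 + 25·3 + 15·2 + 50·10 = £1280.
Optimal plan:
  Mill1->B1: 5 sacks
  Mill1->B2: 50 sacks
  Mill1->B3: 25 sacks
  Mill2->B3: 40 sacks
  Mill3->B1: 50 sacks
Optimal cost = £705.
Saving = 1280 − 705 = £575.

575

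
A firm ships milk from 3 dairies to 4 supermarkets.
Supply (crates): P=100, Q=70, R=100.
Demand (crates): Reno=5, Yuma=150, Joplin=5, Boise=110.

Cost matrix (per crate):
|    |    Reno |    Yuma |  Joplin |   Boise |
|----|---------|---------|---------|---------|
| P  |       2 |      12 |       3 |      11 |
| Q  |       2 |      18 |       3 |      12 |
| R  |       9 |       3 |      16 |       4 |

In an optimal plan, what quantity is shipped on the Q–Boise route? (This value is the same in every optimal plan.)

60

Solving gives:
  P–Yuma: 50 crates
  P–Boise: 50 crates
  Q–Reno: 5 crates
  Q–Joplin: 5 crates
  Q–Boise: 60 crates
  R–Yuma: 100 crates
Total cost = 2195.
So Q→Boise carries 60 crates.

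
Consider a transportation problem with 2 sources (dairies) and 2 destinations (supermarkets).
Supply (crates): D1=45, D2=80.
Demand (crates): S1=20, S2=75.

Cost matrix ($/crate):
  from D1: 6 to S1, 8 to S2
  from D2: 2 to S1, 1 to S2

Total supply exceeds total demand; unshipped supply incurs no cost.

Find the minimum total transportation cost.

An optimal shipping plan:
  D1 to S1: 15 × $6 = $90
  D2 to S1: 5 × $2 = $10
  D2 to S2: 75 × $1 = $75
Total = 90 + 10 + 75 = $175.
(Supply check: D1 ships 15; D2 ships 80.)

175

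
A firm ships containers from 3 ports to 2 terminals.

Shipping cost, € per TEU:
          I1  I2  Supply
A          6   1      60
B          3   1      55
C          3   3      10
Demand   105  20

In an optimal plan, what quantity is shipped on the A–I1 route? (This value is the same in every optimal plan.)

The minimum-cost plan:
  A to I1: 40 TEU
  A to I2: 20 TEU
  B to I1: 55 TEU
  C to I1: 10 TEU
Total cost = €455.
So A→I1 carries 40 TEU.

40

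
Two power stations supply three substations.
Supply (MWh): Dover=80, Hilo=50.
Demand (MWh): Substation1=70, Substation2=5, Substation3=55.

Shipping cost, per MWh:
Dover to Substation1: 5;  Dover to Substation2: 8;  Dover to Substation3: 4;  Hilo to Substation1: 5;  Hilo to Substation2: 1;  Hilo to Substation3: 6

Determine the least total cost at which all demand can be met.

575

Optimal allocation:
  Dover->Substation1: 25 × 5 = 125
  Dover->Substation3: 55 × 4 = 220
  Hilo->Substation1: 45 × 5 = 225
  Hilo->Substation2: 5 × 1 = 5
Total = 125 + 220 + 225 + 5 = 575.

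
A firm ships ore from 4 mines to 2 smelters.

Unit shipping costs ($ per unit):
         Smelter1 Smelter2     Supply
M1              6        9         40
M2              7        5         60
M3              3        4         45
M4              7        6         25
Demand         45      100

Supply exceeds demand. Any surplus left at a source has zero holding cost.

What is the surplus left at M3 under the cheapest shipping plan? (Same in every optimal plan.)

0

An optimal plan:
  M1 to Smelter1: 15 tons
  M2 to Smelter2: 60 tons
  M3 to Smelter1: 30 tons
  M3 to Smelter2: 15 tons
  M4 to Smelter2: 25 tons
Total cost = $690.
M3 ships 45 of its 45, leaving 0.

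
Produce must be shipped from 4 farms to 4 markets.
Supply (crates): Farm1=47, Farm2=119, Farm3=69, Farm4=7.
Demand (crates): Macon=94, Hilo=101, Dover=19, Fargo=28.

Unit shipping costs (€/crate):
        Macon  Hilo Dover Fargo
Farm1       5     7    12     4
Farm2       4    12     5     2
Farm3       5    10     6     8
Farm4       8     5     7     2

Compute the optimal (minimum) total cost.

A cheapest plan:
  Farm1->Hilo: 47 × €7 = €329
  Farm2->Macon: 91 × €4 = €364
  Farm2->Fargo: 28 × €2 = €56
  Farm3->Macon: 3 × €5 = €15
  Farm3->Hilo: 47 × €10 = €470
  Farm3->Dover: 19 × €6 = €114
  Farm4->Hilo: 7 × €5 = €35
Total = 329 + 364 + 56 + 15 + 470 + 114 + 35 = €1383.

1383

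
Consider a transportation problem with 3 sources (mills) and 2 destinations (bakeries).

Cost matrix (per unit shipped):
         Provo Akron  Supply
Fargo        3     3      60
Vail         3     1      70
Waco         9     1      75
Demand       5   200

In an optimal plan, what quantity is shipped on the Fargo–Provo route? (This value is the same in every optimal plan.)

Solving gives:
  Fargo->Provo: 5 sacks
  Fargo->Akron: 55 sacks
  Vail->Akron: 70 sacks
  Waco->Akron: 75 sacks
Total cost = 325.
So Fargo→Provo carries 5 sacks.

5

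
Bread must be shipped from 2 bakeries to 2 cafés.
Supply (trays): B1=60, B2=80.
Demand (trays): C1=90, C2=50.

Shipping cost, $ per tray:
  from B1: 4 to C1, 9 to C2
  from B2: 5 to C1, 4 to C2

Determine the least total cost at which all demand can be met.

An optimal shipping plan:
  B1→C1: 60 trays
  B2→C1: 30 trays
  B2→C2: 50 trays
Total cost = $590.
(Supply check: B1 ships 60; B2 ships 80.)

590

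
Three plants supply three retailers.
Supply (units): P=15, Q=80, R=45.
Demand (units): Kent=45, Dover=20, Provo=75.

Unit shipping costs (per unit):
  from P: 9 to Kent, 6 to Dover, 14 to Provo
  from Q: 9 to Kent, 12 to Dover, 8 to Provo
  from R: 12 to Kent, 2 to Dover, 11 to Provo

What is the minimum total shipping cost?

A cheapest plan:
  P→Kent: 15 units
  Q→Kent: 5 units
  Q→Provo: 75 units
  R→Kent: 25 units
  R→Dover: 20 units
Total cost = 1120.
(Supply check: P ships 15; Q ships 80; R ships 45.)

1120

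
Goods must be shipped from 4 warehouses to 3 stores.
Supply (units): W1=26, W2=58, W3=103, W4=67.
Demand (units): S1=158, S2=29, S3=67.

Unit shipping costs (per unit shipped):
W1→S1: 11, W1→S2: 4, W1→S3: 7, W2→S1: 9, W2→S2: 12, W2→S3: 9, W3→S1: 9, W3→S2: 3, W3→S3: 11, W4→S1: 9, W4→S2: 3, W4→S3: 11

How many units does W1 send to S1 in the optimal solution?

0

Optimal shipments:
  W1→S3: 26 × 7 = 182
  W2→S1: 17 × 9 = 153
  W2→S3: 41 × 9 = 369
  W3→S1: 103 × 9 = 927
  W4→S1: 38 × 9 = 342
  W4→S2: 29 × 3 = 87
Total cost = 2060.
The route W1→S1 is not used.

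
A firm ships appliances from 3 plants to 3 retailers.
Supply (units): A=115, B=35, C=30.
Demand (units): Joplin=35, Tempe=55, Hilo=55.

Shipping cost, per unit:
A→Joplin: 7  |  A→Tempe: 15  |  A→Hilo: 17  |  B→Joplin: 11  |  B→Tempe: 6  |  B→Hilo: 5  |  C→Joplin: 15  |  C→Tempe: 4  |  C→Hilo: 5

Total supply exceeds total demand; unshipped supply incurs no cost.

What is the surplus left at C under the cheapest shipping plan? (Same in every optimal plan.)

0

Minimum-cost shipments:
  A to Joplin: 35 units
  A to Tempe: 45 units
  B to Hilo: 35 units
  C to Tempe: 10 units
  C to Hilo: 20 units
Total cost = 1235.
C ships 30 of its 30, leaving 0.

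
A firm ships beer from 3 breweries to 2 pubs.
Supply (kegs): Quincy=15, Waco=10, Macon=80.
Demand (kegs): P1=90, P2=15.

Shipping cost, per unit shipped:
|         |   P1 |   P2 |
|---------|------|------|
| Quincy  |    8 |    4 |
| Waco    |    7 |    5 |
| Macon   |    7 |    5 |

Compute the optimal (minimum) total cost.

690

Optimal allocation:
  Quincy→P2: 15 × 4 = 60
  Waco→P1: 10 × 7 = 70
  Macon→P1: 80 × 7 = 560
Total = 60 + 70 + 560 = 690.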